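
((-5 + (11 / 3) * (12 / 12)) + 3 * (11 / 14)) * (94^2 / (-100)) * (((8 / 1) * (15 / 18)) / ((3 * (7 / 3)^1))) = -189974 / 2205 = -86.16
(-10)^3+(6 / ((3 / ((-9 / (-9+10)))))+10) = -1008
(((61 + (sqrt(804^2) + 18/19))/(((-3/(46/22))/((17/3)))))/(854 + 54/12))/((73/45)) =-3784190/1540957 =-2.46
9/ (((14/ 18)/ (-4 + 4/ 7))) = -1944/ 49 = -39.67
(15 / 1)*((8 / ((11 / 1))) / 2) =5.45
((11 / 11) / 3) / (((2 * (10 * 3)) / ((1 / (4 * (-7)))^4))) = 0.00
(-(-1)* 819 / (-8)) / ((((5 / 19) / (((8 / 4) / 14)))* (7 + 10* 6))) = -2223 / 2680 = -0.83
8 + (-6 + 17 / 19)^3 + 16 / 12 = -2545967 / 20577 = -123.73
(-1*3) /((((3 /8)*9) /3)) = -2.67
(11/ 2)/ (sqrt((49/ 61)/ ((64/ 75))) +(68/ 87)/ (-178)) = 5652761664/ 220326617051 +92329235460*sqrt(183)/ 220326617051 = 5.69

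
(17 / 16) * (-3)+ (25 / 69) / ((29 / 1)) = -101651 / 32016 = -3.18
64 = 64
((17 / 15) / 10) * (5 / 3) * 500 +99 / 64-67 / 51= 94.68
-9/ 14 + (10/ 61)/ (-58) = -15991/ 24766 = -0.65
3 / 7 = 0.43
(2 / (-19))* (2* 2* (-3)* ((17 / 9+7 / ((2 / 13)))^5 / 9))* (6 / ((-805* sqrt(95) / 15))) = -451590872919493* sqrt(95) / 11439956430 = -384753.51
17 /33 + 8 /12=13 /11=1.18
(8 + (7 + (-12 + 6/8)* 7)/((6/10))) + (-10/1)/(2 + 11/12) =-9661/84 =-115.01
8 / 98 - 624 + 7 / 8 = -244233 / 392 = -623.04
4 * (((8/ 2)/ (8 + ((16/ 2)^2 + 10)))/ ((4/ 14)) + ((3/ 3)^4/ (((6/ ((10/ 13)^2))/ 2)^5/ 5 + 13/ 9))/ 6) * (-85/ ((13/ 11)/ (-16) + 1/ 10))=-37278571470207601600/ 16760245290491677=-2224.23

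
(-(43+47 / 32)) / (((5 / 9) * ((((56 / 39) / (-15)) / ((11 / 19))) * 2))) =16482609 / 68096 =242.05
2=2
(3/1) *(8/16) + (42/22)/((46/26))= 1305/506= 2.58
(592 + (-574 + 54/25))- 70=-1246/25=-49.84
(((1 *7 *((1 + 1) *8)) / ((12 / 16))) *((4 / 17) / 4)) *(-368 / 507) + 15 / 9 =-121769 / 25857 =-4.71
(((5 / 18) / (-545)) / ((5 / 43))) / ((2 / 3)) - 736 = -4813483 / 6540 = -736.01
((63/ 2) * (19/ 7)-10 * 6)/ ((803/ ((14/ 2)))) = 357/ 1606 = 0.22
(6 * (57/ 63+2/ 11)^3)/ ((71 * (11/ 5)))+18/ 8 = 29513264153/ 12835881828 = 2.30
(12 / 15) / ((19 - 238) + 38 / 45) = -36 / 9817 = -0.00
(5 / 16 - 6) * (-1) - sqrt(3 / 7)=91 / 16 - sqrt(21) / 7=5.03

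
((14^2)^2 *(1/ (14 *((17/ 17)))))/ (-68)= -686/ 17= -40.35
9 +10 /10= 10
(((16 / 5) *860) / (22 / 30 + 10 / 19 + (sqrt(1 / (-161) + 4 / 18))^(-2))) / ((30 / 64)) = 130929152 / 131333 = 996.93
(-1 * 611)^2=373321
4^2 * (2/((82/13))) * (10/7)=7.25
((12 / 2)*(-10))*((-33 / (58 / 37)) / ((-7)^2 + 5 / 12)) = 439560 / 17197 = 25.56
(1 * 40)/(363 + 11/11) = 10/91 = 0.11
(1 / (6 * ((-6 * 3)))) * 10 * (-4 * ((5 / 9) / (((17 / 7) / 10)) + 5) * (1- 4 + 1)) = -22300 / 4131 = -5.40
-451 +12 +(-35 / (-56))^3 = -224643 / 512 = -438.76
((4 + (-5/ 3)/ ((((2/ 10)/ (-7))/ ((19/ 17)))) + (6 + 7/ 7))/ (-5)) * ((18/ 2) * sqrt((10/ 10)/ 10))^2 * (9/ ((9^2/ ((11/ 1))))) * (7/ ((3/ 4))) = -598444/ 425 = -1408.10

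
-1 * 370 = -370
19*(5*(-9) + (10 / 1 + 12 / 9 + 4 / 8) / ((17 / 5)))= -80465 / 102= -788.87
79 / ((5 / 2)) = 158 / 5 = 31.60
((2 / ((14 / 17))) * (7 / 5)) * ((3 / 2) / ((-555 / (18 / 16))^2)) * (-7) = -3213 / 21904000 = -0.00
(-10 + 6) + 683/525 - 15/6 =-5459/1050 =-5.20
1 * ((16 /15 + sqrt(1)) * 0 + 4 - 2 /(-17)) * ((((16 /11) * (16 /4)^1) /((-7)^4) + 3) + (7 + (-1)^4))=2905850 /64141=45.30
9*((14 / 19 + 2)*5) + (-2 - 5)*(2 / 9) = 20794 / 171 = 121.60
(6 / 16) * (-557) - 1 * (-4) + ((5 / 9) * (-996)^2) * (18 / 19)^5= 420367.45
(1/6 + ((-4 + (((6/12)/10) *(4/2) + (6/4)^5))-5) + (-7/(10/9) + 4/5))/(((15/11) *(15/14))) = -245399/54000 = -4.54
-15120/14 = -1080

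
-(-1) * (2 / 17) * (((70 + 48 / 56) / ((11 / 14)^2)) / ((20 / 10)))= 13888 / 2057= 6.75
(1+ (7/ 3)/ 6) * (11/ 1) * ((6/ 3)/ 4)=7.64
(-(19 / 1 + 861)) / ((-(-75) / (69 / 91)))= -4048 / 455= -8.90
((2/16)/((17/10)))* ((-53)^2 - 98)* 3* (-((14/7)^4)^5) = -10660085760/17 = -627063868.24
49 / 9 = 5.44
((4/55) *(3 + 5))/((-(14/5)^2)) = -40/539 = -0.07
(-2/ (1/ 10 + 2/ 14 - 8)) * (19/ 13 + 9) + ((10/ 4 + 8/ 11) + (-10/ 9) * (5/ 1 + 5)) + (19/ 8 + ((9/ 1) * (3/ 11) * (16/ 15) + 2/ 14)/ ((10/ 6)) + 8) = 2232347699/ 326125800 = 6.85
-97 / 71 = -1.37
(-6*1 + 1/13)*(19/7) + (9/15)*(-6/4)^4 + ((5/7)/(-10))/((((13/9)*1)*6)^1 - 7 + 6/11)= -6946831/531440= -13.07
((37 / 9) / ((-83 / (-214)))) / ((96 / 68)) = 67303 / 8964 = 7.51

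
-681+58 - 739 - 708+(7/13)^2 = -349781/169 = -2069.71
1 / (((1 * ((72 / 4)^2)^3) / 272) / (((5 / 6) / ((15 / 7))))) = 119 / 38263752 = 0.00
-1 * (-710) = 710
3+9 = 12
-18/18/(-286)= 1/286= 0.00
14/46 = 7/23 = 0.30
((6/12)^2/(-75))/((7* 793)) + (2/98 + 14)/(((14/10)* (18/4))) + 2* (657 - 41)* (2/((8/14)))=117346501117/27199900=4314.23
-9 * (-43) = 387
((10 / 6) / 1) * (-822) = -1370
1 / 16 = 0.06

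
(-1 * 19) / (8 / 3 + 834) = -57 / 2510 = -0.02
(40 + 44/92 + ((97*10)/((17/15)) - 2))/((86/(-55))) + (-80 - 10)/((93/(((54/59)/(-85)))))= -35176927653/61501954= -571.96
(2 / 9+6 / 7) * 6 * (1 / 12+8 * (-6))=-19550 / 63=-310.32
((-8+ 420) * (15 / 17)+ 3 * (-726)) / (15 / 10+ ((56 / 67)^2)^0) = -61692 / 85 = -725.79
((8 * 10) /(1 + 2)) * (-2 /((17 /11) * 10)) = -176 /51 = -3.45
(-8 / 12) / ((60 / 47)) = -47 / 90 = -0.52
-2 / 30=-1 / 15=-0.07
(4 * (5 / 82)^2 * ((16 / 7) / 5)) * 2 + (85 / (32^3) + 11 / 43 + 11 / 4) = 3.02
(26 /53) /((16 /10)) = 65 /212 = 0.31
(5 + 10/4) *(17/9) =85/6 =14.17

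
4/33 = 0.12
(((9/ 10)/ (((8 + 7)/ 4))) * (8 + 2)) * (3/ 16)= 9/ 20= 0.45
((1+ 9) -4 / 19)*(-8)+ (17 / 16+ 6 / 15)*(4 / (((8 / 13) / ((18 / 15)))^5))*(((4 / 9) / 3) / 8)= -183035540949 / 2432000000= -75.26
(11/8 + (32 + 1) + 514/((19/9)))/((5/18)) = 380097/380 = 1000.26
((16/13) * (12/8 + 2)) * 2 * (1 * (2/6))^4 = 0.11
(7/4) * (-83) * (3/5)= -87.15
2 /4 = 1 /2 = 0.50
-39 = -39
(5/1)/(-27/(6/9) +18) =-2/9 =-0.22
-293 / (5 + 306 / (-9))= 293 / 29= 10.10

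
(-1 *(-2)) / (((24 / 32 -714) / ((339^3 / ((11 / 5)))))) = -173147640 / 3487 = -49655.19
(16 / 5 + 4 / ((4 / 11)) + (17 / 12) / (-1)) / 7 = 767 / 420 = 1.83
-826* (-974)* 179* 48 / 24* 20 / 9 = 5760391840 / 9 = 640043537.78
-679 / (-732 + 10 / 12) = 4074 / 4387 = 0.93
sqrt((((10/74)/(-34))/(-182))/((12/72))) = sqrt(1717170)/114478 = 0.01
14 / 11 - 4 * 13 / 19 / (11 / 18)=-670 / 209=-3.21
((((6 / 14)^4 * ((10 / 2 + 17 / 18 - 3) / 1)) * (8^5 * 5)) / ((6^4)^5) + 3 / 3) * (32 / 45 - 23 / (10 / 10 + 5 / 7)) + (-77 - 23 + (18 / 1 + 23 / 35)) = -94.05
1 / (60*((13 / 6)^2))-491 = -414892 / 845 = -491.00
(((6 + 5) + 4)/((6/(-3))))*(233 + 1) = -1755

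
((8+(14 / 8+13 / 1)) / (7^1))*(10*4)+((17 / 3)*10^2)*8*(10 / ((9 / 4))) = 547510 / 27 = 20278.15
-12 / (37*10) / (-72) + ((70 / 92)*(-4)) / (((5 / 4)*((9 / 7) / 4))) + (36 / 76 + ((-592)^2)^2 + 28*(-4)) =357472380671151131 / 2910420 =122825015176.90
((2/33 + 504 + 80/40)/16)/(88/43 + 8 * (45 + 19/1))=179525/2917728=0.06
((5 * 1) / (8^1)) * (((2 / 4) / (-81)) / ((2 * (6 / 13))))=-65 / 15552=-0.00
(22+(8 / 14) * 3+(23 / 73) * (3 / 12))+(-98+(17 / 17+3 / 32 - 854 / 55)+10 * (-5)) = -124687693 / 899360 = -138.64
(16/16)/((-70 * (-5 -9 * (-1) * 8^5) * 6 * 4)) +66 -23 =21304081679/495443760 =43.00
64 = 64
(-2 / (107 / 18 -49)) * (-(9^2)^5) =-125524238436 / 775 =-161966759.27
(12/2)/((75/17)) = 34/25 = 1.36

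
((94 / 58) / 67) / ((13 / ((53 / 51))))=2491 / 1288209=0.00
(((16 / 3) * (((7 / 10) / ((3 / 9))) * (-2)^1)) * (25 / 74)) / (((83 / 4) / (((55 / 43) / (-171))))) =0.00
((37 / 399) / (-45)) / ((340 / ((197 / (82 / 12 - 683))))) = 7289 / 4127794650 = 0.00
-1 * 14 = -14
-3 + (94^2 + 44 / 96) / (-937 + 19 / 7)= -391081 / 31392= -12.46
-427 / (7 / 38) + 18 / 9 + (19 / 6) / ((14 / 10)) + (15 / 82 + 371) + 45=-1633795 / 861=-1897.56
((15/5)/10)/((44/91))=273/440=0.62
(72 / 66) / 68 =3 / 187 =0.02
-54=-54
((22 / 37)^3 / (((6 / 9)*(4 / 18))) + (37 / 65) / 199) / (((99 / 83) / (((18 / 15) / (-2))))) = -77319841133 / 108107431575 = -0.72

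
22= 22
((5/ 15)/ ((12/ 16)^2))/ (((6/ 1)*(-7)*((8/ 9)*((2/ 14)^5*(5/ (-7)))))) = 16807/ 45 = 373.49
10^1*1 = 10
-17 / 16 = -1.06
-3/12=-0.25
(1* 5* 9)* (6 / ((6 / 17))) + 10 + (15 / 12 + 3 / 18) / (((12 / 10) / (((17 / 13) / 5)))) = 725689 / 936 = 775.31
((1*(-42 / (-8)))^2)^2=194481 / 256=759.69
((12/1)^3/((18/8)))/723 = 256/241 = 1.06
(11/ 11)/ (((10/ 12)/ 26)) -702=-3354/ 5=-670.80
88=88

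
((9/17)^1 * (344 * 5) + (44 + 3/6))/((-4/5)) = -162365/136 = -1193.86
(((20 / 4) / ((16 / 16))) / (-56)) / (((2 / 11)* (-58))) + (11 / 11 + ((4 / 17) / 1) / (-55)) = 1.00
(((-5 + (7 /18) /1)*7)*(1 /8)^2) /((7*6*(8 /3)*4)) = -83 /73728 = -0.00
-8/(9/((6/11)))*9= -48/11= -4.36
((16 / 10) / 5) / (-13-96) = -8 / 2725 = -0.00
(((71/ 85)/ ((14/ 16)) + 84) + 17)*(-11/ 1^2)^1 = -667293/ 595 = -1121.50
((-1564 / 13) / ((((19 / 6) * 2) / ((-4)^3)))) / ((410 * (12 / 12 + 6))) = 150144 / 354445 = 0.42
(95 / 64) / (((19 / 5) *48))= 25 / 3072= 0.01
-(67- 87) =20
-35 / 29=-1.21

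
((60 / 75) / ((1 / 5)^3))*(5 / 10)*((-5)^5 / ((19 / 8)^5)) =-5120000000 / 2476099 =-2067.77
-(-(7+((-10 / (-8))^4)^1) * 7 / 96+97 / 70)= -599771 / 860160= -0.70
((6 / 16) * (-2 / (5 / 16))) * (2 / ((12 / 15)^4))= -11.72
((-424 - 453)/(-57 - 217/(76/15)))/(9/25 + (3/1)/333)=15413275/647424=23.81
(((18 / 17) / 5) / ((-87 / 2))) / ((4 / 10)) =-6 / 493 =-0.01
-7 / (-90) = 7 / 90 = 0.08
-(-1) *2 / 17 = 2 / 17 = 0.12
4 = 4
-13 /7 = -1.86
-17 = -17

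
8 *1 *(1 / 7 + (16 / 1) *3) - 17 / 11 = 29537 / 77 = 383.60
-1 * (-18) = 18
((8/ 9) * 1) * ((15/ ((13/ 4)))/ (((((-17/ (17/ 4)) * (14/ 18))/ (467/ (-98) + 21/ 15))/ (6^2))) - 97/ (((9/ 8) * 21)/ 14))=108.66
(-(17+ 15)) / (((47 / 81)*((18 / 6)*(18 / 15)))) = -720 / 47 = -15.32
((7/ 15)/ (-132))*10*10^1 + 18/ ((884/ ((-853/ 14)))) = -976603/ 612612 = -1.59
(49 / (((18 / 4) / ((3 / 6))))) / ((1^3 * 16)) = 49 / 144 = 0.34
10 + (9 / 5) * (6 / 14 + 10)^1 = 1007 / 35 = 28.77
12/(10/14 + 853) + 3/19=1627/9462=0.17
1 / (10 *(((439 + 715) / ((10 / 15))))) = 1 / 17310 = 0.00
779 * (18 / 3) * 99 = 462726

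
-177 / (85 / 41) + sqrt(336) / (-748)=-7257 / 85-sqrt(21) / 187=-85.40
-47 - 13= -60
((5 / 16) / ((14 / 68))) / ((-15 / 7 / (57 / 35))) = -323 / 280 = -1.15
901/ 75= 12.01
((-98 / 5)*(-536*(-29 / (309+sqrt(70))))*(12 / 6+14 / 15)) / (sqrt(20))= -3451824992*sqrt(5) / 11926375+33512864*sqrt(14) / 7155825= -629.66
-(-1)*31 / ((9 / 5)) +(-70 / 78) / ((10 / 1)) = 4009 / 234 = 17.13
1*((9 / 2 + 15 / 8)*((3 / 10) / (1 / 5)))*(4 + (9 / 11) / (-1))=5355 / 176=30.43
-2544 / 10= -1272 / 5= -254.40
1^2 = 1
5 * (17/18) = 85/18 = 4.72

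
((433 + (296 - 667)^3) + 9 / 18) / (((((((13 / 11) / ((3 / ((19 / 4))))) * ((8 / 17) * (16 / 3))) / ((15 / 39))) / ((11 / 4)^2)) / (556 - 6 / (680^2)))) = -31452937318248295113 / 1788706816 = -17584177036.11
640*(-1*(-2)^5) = 20480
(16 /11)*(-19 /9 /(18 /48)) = -2432 /297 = -8.19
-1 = -1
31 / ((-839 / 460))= -14260 / 839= -17.00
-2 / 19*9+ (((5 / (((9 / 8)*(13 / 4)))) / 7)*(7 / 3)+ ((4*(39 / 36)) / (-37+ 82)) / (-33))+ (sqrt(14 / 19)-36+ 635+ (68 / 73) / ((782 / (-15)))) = sqrt(266) / 19+ 1105733779036 / 1847546415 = 599.35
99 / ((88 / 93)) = 837 / 8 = 104.62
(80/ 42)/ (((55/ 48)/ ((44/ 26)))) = 256/ 91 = 2.81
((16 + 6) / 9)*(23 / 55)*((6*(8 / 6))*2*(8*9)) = 5888 / 5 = 1177.60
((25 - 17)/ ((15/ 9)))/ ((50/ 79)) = 948/ 125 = 7.58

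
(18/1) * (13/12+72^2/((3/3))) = 186663/2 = 93331.50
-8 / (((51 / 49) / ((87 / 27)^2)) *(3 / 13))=-4285736 / 12393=-345.82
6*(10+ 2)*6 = 432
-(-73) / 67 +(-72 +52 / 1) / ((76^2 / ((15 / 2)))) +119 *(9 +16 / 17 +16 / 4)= 321215663 / 193496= 1660.06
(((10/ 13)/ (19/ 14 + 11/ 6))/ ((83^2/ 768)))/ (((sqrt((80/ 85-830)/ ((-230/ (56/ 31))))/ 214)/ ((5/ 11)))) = 684800 * sqrt(73816890)/ 5742305283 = 1.02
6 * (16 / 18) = 16 / 3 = 5.33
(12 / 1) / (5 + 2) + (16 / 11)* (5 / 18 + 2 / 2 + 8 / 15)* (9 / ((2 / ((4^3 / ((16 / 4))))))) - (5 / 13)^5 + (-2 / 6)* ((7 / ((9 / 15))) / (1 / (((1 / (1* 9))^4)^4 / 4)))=1824960664485537698687448037 / 9535866070214021081724180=191.38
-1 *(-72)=72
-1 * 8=-8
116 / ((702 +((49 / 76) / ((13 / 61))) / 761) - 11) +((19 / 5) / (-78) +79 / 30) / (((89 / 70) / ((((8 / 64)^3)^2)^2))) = 433403895854001979955 / 2581757025431001759744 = 0.17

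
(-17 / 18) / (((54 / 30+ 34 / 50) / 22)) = -4675 / 558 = -8.38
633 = 633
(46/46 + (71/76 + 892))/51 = 67939/3876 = 17.53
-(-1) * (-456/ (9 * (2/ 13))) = -988/ 3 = -329.33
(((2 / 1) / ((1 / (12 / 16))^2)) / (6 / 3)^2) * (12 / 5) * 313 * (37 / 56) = 312687 / 2240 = 139.59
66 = 66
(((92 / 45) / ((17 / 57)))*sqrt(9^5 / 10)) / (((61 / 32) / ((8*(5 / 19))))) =953856*sqrt(10) / 5185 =581.75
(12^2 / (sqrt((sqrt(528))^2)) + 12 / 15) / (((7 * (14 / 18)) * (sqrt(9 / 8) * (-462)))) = -0.00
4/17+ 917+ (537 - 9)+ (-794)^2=10741981/17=631881.24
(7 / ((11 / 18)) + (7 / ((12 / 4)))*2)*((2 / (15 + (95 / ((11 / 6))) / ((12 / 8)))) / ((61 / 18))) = 6384 / 33245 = 0.19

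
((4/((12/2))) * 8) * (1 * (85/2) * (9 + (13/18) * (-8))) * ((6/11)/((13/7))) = 276080/1287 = 214.51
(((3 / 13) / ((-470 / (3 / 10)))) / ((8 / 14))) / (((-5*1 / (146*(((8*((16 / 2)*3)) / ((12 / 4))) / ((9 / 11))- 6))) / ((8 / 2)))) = 2.17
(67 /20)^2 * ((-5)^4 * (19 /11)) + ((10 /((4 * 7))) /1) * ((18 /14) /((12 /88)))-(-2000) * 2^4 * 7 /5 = 490865715 /8624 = 56918.57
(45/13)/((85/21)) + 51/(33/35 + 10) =5.52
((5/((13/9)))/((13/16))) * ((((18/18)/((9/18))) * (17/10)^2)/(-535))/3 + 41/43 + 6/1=134872177/19439225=6.94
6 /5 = 1.20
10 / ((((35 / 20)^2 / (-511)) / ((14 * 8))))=-186880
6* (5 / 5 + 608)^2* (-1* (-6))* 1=13351716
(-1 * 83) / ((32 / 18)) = -747 / 16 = -46.69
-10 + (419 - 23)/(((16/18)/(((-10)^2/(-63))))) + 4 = -4992/7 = -713.14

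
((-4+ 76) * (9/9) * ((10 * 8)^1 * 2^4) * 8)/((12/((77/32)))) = 147840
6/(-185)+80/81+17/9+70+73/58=74.10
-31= -31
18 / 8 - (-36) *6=873 / 4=218.25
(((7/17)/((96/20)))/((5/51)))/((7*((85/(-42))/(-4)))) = 0.25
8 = 8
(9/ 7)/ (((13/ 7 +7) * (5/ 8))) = 36/ 155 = 0.23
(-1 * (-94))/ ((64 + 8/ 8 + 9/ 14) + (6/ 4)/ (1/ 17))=329/ 319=1.03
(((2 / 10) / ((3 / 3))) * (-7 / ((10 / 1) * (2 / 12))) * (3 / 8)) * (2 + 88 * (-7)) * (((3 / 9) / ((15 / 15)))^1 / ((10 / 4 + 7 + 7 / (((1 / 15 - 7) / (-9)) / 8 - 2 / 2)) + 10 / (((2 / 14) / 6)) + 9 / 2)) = 56181 / 371450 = 0.15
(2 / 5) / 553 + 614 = 1697712 / 2765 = 614.00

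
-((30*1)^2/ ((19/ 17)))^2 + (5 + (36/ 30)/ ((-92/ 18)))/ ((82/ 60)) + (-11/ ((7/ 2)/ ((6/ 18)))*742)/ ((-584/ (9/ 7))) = -225601492658877/ 347912306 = -648443.56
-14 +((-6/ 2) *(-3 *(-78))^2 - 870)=-165152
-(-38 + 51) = -13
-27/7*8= -216/7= -30.86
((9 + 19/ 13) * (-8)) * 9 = -9792/ 13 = -753.23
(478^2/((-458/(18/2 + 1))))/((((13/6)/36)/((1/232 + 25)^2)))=-259498768597335/5007314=-51823945.65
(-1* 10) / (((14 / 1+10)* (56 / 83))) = -0.62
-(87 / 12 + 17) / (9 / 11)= -1067 / 36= -29.64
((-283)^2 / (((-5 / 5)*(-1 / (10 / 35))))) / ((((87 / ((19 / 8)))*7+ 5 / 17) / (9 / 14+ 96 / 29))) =146711445 / 416353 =352.37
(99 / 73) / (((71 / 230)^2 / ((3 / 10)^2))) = 471339 / 367993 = 1.28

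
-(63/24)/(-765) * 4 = 0.01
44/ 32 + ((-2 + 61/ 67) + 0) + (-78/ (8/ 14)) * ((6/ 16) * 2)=-6840/ 67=-102.09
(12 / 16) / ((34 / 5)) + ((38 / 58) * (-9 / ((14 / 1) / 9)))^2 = 81147849 / 5604424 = 14.48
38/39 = 0.97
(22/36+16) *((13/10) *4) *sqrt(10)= 3887 *sqrt(10)/45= 273.15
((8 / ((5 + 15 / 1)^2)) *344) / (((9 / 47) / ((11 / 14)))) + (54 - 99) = -16.77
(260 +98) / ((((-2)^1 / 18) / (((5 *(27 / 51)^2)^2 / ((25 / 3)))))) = -63418626 / 83521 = -759.31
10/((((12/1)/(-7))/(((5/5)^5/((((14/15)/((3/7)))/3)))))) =-225/28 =-8.04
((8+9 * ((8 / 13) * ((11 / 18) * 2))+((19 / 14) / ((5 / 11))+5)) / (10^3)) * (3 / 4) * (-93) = -5777253 / 3640000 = -1.59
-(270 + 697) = -967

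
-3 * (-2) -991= -985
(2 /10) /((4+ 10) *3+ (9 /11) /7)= 77 /16215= 0.00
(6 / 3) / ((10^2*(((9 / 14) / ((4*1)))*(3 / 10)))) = 56 / 135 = 0.41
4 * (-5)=-20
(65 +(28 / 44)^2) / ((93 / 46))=121348 / 3751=32.35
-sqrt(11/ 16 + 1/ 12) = -0.88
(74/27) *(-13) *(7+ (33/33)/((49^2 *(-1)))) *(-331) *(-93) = -55297801364/7203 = -7677051.42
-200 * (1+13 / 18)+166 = -1606 / 9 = -178.44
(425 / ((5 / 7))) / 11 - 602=-6027 / 11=-547.91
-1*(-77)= 77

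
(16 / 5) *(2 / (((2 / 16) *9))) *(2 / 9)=512 / 405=1.26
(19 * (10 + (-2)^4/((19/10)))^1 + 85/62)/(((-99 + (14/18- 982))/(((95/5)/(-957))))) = 0.01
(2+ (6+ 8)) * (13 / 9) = 208 / 9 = 23.11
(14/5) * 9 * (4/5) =504/25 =20.16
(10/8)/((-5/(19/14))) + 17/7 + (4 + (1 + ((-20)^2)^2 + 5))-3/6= 160011.59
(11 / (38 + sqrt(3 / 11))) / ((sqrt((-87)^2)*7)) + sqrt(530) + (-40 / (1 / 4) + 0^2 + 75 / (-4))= -6915124843 / 38686116- 11*sqrt(33) / 9671529 + sqrt(530)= -155.73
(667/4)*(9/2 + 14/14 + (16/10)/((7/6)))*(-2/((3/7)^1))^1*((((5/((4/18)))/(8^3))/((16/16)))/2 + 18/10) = -1995223113/204800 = -9742.30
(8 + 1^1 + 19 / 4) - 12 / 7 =337 / 28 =12.04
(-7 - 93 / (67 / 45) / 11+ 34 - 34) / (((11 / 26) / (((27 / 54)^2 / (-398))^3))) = 0.00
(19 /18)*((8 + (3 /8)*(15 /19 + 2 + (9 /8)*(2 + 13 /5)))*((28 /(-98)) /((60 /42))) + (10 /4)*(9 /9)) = 3067 /9600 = 0.32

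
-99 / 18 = -11 / 2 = -5.50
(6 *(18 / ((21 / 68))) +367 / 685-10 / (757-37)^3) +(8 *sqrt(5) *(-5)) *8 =12537019606081 / 35794483200-320 *sqrt(5) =-365.29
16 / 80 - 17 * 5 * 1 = -424 / 5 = -84.80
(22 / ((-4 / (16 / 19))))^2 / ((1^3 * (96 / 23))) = 5566 / 1083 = 5.14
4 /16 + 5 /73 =93 /292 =0.32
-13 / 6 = -2.17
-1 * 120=-120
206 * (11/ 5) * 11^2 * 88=24128368/ 5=4825673.60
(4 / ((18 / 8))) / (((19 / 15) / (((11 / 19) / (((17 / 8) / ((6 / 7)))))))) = 14080 / 42959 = 0.33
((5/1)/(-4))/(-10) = 1/8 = 0.12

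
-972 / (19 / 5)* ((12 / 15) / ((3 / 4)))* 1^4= -5184 / 19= -272.84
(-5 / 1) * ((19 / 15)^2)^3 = -47045881 / 2278125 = -20.65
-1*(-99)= 99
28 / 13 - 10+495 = 6333 / 13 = 487.15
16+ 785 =801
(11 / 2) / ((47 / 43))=473 / 94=5.03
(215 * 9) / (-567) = -215 / 63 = -3.41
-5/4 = -1.25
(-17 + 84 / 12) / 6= -5 / 3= -1.67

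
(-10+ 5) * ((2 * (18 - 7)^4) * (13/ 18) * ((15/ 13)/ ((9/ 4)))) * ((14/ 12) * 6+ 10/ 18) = -99558800/ 243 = -409707.00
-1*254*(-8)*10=20320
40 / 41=0.98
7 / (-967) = -7 / 967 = -0.01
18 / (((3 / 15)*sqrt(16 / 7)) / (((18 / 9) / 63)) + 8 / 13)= -11700 / 95423 + 68445*sqrt(7) / 95423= 1.78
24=24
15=15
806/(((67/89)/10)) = 717340/67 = 10706.57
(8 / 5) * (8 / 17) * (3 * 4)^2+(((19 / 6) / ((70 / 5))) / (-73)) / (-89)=5029615183 / 46388580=108.42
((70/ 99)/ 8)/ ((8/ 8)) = 35/ 396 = 0.09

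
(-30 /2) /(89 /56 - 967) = 280 /18021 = 0.02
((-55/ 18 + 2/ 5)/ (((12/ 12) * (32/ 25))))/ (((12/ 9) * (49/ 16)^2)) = -0.17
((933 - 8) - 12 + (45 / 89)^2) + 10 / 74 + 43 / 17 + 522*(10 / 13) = 85331819674 / 64770017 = 1317.46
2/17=0.12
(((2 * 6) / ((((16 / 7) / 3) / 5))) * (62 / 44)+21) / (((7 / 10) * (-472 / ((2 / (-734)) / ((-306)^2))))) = 2765 / 237893369472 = 0.00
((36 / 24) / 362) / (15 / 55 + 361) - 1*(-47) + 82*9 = 2258583193 / 2877176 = 785.00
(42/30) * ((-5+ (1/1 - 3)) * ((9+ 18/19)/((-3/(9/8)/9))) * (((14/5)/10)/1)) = 92.12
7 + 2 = 9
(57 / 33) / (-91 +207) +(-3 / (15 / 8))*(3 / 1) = -30529 / 6380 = -4.79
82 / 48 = 41 / 24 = 1.71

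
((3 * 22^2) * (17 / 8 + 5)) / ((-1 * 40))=-20691 / 80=-258.64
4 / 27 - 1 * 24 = -644 / 27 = -23.85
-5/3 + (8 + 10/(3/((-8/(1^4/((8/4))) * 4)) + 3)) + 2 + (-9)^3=-135566/189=-717.28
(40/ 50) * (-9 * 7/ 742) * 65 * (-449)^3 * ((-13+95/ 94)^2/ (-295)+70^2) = 135255675680037956043/ 69075430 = 1958086626171.39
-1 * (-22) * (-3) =-66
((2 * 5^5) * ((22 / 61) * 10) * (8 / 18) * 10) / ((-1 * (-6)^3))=6875000 / 14823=463.81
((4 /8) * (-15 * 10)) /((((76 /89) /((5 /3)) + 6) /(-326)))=1813375 /483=3754.40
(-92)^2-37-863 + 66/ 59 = 446342/ 59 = 7565.12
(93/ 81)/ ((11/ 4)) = 124/ 297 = 0.42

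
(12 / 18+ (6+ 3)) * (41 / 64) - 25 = -3611 / 192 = -18.81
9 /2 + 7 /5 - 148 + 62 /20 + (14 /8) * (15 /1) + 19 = -375 /4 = -93.75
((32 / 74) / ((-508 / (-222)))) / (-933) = -8 / 39497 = -0.00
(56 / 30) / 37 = 28 / 555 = 0.05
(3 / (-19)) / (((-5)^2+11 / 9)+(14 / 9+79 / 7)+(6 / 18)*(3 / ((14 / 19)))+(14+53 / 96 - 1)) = -6048 / 2067371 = -0.00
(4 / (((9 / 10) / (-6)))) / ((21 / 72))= -640 / 7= -91.43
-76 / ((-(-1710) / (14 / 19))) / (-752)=7 / 160740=0.00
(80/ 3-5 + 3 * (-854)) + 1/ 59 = -449636/ 177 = -2540.32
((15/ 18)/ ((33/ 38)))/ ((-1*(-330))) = 19/ 6534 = 0.00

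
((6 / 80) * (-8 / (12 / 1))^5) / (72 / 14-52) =7 / 33210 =0.00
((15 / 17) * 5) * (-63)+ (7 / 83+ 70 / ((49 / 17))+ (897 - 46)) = 5900805 / 9877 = 597.43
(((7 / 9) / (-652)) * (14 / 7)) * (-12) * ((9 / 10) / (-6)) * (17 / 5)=-119 / 8150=-0.01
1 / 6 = 0.17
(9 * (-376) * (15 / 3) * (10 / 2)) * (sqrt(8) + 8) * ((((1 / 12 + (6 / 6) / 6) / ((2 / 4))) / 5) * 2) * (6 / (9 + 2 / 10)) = -2030400 / 23 - 507600 * sqrt(2) / 23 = -119489.34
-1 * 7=-7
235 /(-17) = -235 /17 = -13.82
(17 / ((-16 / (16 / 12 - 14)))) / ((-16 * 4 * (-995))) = 323 / 1528320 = 0.00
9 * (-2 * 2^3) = -144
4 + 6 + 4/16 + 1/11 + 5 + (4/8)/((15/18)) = 3507/220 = 15.94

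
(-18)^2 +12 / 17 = 5520 / 17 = 324.71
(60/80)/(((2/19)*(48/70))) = 665/64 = 10.39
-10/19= -0.53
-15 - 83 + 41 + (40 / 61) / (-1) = -3517 / 61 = -57.66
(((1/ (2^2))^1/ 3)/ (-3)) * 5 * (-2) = 5/ 18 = 0.28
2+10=12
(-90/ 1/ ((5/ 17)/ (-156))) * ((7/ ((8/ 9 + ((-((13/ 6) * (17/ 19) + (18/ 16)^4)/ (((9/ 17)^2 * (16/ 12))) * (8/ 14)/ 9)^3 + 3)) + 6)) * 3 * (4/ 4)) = 62788870595578515157708531826688/ 605759050158208992810384983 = 103653.21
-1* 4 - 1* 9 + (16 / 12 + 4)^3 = 3745 / 27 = 138.70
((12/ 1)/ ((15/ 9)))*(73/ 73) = 36/ 5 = 7.20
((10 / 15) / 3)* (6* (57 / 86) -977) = -83680 / 387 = -216.23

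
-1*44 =-44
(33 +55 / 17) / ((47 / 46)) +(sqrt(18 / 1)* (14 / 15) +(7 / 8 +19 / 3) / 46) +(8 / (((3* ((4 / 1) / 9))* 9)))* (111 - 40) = 86.91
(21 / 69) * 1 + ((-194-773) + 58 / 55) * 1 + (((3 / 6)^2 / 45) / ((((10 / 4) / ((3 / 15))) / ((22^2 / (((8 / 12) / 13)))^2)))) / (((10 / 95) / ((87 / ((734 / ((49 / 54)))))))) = 16498042052963 / 417829500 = 39485.11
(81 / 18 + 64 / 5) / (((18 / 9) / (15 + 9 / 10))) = 27507 / 200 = 137.54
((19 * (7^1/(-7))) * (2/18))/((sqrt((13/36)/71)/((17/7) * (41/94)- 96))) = 1186949 * sqrt(923)/12831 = 2810.43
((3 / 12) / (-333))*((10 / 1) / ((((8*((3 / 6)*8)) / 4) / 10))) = -25 / 2664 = -0.01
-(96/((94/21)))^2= -1016064/2209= -459.97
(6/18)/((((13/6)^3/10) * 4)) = 180/2197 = 0.08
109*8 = 872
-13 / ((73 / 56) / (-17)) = 12376 / 73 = 169.53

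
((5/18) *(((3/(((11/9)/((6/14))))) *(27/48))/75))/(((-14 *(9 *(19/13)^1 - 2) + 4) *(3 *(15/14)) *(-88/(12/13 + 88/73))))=303/2795467840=0.00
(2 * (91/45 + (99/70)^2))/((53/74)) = 6563393/584325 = 11.23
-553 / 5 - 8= -593 / 5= -118.60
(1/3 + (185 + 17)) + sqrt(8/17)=2 * sqrt(34)/17 + 607/3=203.02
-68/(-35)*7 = 68/5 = 13.60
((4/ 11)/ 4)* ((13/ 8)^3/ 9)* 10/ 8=10985/ 202752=0.05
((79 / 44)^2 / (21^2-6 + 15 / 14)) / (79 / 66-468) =-43687 / 2758637860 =-0.00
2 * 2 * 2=8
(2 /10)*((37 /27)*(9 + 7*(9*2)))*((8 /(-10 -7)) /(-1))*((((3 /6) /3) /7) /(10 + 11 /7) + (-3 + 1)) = -143708 /4131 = -34.79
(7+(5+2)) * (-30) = -420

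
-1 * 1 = -1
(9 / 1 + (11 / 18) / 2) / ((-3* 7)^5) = -335 / 147027636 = -0.00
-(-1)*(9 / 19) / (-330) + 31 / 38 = 851 / 1045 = 0.81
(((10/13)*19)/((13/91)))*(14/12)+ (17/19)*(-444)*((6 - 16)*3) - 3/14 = 124872247/10374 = 12037.04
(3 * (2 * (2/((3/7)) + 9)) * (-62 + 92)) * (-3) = -7380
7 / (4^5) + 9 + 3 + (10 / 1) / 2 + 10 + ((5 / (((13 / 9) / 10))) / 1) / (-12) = 321115 / 13312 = 24.12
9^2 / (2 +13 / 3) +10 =433 / 19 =22.79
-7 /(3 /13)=-91 /3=-30.33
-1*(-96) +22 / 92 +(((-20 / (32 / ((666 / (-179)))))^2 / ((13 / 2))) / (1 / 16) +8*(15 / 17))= 37982879107 / 325728806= 116.61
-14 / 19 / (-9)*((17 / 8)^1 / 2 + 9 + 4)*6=525 / 76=6.91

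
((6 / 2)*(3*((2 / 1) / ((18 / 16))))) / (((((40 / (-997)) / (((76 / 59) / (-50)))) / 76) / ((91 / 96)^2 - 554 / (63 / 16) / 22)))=-1403939399327 / 327096000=-4292.13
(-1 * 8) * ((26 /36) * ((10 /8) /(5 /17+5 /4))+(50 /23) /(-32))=-35939 /8694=-4.13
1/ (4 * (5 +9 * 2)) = 1/ 92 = 0.01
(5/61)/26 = 5/1586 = 0.00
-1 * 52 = -52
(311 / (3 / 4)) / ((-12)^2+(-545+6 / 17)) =-21148 / 20433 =-1.03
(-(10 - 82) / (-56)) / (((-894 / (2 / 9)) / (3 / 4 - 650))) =-371 / 1788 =-0.21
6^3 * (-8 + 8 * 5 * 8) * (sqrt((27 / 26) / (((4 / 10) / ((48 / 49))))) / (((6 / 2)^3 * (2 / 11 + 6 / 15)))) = 5940 * sqrt(65) / 7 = 6841.40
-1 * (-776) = 776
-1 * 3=-3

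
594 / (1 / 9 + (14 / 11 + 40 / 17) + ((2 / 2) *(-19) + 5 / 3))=-43.69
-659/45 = -14.64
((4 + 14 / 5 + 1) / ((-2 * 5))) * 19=-741 / 50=-14.82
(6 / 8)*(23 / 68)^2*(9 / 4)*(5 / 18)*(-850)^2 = 4959375 / 128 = 38745.12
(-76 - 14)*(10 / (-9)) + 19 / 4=419 / 4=104.75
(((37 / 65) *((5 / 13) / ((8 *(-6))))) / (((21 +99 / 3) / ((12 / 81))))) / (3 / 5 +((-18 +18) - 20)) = 185 / 286811928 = 0.00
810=810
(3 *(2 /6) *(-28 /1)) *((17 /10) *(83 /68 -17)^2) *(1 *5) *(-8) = 8059303 /17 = 474076.65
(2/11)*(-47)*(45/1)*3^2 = -38070/11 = -3460.91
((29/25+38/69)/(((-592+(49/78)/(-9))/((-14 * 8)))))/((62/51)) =116009712/435803425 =0.27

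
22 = 22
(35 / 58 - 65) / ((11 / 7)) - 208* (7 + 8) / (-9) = 585085 / 1914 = 305.69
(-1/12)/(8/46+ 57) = -0.00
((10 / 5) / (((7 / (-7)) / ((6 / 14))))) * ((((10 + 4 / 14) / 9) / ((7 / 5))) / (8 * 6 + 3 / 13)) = -1040 / 71687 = -0.01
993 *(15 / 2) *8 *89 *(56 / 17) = 296946720 / 17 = 17467454.12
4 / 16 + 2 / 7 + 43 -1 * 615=-16001 / 28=-571.46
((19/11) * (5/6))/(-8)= -95/528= -0.18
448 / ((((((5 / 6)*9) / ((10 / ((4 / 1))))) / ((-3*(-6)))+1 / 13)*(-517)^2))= 34944 / 5078491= 0.01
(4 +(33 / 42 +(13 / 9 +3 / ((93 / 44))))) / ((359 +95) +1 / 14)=29879 / 1773603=0.02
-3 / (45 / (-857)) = 857 / 15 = 57.13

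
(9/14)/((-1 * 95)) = -9/1330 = -0.01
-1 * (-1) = 1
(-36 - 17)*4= -212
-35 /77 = -5 /11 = -0.45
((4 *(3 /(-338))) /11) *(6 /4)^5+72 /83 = 2081061 /2468752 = 0.84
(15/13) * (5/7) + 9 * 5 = 4170/91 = 45.82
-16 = -16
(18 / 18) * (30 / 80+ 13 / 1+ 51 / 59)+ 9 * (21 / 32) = 38035 / 1888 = 20.15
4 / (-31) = -4 / 31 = -0.13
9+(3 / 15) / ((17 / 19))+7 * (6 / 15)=1022 / 85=12.02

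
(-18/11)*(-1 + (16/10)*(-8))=1242/55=22.58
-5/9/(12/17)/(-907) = 85/97956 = 0.00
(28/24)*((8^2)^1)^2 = 14336/3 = 4778.67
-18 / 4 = -9 / 2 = -4.50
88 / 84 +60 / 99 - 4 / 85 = 31546 / 19635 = 1.61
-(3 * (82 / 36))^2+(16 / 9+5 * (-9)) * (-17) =8257 / 12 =688.08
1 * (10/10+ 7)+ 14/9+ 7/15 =451/45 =10.02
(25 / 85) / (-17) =-5 / 289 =-0.02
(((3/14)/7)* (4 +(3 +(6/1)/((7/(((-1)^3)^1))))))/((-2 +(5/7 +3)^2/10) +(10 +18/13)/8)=8385/35791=0.23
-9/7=-1.29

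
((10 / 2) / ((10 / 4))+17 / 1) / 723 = 19 / 723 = 0.03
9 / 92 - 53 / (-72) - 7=-10211 / 1656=-6.17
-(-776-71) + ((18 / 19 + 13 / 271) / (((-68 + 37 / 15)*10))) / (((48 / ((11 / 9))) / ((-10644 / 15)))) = 308678504453 / 364425624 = 847.03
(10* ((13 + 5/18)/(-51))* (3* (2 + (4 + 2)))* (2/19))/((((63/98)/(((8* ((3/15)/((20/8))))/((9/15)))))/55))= -47111680/78489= -600.23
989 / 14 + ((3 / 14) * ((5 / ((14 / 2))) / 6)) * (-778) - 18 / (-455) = 161911 / 3185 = 50.84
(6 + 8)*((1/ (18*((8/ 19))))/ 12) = 0.15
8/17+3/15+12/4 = 312/85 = 3.67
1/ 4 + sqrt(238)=15.68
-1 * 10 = -10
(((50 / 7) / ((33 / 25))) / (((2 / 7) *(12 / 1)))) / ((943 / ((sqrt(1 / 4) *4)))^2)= 625 / 88035651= 0.00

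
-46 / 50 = -23 / 25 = -0.92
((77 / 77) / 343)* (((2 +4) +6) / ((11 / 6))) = 72 / 3773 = 0.02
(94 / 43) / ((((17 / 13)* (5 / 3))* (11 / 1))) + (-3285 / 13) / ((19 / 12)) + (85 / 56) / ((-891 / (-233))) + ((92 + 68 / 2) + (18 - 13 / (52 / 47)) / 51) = -1485797985493 / 45045360360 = -32.98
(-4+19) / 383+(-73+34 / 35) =-965018 / 13405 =-71.99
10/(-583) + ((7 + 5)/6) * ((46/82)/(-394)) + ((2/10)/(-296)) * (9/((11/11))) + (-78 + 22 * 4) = 69509821861/6969158680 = 9.97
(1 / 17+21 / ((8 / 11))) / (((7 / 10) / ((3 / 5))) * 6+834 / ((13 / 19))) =51155 / 2167432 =0.02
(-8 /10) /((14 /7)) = -2 /5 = -0.40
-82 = -82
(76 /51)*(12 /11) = 304 /187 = 1.63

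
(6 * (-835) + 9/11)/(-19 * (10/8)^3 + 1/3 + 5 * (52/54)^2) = 2570792256/16494533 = 155.86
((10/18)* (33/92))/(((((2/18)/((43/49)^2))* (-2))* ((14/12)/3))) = -2745765/1546244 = -1.78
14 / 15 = 0.93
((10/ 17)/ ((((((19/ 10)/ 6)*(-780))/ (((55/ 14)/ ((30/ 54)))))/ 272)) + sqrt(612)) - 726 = -1263174/ 1729 + 6*sqrt(17) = -705.84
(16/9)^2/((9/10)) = 2560/729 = 3.51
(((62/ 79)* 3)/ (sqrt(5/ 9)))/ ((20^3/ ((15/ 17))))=0.00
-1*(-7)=7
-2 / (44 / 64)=-32 / 11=-2.91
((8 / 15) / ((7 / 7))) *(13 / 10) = 52 / 75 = 0.69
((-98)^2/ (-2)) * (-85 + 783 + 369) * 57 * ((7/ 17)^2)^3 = -1423495.64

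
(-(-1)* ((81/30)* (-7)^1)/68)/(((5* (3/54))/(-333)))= 566433/1700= 333.20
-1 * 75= -75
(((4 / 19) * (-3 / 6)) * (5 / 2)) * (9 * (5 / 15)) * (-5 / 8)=75 / 152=0.49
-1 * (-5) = 5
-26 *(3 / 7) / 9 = -26 / 21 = -1.24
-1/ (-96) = 1/ 96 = 0.01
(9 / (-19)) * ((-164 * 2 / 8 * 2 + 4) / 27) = 26 / 19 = 1.37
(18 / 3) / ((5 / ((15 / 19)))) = 18 / 19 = 0.95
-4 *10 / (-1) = 40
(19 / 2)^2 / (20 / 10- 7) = -361 / 20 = -18.05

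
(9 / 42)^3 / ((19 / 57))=81 / 2744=0.03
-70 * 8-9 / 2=-1129 / 2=-564.50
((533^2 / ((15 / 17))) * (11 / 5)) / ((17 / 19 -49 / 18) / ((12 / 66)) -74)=-12112418604 / 1437275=-8427.35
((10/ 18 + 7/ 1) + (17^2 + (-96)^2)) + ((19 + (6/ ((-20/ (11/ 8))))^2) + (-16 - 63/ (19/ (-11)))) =10453927019/ 1094400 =9552.20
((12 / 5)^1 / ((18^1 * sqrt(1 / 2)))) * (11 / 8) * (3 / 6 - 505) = -11099 * sqrt(2) / 120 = -130.80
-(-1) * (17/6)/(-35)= -17/210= -0.08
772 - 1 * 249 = 523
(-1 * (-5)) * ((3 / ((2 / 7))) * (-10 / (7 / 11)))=-825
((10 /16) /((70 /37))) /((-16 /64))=-37 /28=-1.32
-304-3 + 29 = -278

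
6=6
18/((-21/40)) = -240/7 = -34.29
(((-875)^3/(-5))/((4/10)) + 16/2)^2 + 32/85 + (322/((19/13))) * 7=724804474166250612927/6460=112198835010255512.84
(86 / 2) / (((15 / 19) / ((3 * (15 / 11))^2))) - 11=108964 / 121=900.53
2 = 2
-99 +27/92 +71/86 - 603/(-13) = -2648353/51428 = -51.50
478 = 478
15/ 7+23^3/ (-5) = -85094/ 35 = -2431.26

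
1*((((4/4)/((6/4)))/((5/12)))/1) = 8/5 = 1.60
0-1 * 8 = -8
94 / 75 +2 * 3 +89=7219 / 75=96.25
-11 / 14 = -0.79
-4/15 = -0.27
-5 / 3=-1.67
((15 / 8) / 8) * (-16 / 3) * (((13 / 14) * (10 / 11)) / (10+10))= -65 / 1232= -0.05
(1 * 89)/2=89/2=44.50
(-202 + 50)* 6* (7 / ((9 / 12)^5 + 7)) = -6537216 / 7411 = -882.10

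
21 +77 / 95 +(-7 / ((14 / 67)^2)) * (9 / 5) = -709603 / 2660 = -266.77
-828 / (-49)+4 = 1024 / 49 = 20.90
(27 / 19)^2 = 2.02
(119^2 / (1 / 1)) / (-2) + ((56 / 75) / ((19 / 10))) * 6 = -1344847 / 190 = -7078.14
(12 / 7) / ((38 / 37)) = 222 / 133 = 1.67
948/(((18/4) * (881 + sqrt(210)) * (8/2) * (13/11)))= 139198/2751099- 158 * sqrt(210)/2751099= 0.05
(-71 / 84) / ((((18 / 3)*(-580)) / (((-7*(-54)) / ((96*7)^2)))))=0.00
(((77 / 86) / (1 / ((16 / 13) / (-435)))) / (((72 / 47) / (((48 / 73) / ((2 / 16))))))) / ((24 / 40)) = -463232 / 31951881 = -0.01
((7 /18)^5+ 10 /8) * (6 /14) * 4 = 2378767 /1102248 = 2.16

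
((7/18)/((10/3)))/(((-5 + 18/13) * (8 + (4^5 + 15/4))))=-91/2920815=-0.00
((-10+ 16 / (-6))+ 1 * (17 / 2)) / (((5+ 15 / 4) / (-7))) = 10 / 3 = 3.33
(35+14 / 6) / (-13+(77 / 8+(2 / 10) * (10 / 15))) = -4480 / 389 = -11.52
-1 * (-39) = 39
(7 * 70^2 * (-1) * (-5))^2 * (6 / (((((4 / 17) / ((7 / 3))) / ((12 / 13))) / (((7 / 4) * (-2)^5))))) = -1176019404000000 / 13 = -90463031076923.08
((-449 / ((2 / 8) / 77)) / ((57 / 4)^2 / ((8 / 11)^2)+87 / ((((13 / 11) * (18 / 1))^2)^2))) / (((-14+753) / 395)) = -317631537548881920 / 1649717220367051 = -192.54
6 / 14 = 3 / 7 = 0.43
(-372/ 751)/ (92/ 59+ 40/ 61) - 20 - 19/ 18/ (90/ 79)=-51283309783/ 2424723660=-21.15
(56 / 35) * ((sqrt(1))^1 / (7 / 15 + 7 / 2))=48 / 119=0.40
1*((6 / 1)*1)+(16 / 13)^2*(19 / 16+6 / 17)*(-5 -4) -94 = -313160 / 2873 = -109.00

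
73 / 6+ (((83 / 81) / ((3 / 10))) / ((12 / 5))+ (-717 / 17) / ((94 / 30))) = 75298 / 582471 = 0.13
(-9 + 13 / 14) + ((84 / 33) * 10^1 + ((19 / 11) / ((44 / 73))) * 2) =19578 / 847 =23.11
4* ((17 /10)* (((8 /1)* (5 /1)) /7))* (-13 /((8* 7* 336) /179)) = -39559 /8232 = -4.81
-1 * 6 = -6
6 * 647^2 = 2511654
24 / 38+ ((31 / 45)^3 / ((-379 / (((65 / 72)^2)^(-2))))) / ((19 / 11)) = 10135999942836 / 16067793828125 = 0.63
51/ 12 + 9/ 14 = 137/ 28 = 4.89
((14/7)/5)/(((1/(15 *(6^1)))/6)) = 216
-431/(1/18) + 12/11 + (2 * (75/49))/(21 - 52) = -129611844/16709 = -7757.01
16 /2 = 8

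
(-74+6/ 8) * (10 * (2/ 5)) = -293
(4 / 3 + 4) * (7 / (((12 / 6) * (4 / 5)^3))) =875 / 24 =36.46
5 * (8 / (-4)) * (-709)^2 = -5026810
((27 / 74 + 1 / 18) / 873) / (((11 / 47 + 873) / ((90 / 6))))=16450 / 1988546463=0.00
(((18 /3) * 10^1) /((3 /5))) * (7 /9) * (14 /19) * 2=19600 /171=114.62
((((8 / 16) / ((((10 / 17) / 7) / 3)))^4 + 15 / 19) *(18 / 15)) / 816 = 308624104419 / 2067200000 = 149.30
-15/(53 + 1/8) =-24/85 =-0.28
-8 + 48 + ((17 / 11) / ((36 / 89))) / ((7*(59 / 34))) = 3296681 / 81774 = 40.31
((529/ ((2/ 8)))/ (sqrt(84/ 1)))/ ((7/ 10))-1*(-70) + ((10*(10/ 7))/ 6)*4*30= 10580*sqrt(21)/ 147 + 2490/ 7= 685.54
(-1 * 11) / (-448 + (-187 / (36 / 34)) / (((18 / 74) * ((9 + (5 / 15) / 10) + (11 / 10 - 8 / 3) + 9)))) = 146718 / 6563539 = 0.02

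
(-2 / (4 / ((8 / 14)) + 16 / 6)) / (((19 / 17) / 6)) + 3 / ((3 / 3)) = 1.89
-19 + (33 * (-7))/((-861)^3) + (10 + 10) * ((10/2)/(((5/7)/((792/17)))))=3360287257864/516700737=6503.35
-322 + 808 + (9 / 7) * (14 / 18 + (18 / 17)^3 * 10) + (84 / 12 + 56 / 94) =509.86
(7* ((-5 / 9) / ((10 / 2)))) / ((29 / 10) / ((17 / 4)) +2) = -595 / 2052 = -0.29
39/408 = 13/136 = 0.10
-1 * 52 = -52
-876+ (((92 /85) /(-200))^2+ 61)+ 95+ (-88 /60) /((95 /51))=-247365204949 /343187500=-720.79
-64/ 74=-32/ 37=-0.86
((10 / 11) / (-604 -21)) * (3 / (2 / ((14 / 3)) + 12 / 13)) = -182 / 56375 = -0.00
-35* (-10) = 350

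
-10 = -10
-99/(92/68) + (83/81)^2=-10883716/150903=-72.12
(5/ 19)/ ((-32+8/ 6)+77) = 15/ 2641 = 0.01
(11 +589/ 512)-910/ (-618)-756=-742.38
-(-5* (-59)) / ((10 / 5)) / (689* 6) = -295 / 8268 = -0.04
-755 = -755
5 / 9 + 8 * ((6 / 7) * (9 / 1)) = 3923 / 63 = 62.27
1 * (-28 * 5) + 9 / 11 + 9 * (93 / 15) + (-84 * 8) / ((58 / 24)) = -576514 / 1595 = -361.45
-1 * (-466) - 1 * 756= -290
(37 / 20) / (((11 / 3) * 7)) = 111 / 1540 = 0.07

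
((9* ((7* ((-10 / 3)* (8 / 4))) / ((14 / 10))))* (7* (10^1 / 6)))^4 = 150062500000000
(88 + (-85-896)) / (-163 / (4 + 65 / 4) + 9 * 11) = -72333 / 7367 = -9.82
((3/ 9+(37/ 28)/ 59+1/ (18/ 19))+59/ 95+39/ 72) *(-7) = -7271359/ 403560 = -18.02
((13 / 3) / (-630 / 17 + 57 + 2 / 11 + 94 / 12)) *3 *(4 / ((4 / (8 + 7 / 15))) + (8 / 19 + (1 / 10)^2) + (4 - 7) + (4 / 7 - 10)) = -342481711 / 208590550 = -1.64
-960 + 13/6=-5747/6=-957.83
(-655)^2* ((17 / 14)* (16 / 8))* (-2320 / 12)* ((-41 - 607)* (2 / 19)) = 13740154646.62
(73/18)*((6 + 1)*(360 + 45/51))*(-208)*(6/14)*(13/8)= -25229165/17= -1484068.53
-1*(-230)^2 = -52900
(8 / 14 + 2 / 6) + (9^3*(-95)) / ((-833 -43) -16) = 78.54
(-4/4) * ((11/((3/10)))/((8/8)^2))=-110/3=-36.67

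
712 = 712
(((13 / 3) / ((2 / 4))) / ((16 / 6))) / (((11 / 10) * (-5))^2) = 13 / 121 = 0.11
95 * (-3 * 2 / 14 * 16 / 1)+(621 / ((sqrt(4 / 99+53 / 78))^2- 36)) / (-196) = -5796575013 / 8899478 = -651.34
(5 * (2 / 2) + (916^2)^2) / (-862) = -704014971141 / 862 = -816722704.34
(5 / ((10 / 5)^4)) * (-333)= -1665 / 16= -104.06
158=158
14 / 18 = 7 / 9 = 0.78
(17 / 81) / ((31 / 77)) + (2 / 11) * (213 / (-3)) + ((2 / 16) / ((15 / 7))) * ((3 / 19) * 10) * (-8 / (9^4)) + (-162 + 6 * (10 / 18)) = -7271310379 / 42508719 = -171.05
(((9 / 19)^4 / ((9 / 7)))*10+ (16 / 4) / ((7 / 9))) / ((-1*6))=-841461 / 912247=-0.92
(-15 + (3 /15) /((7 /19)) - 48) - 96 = -158.46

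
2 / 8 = 1 / 4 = 0.25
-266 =-266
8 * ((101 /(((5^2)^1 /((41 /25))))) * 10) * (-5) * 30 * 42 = -3339302.40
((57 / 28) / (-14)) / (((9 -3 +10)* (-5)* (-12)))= -19 / 125440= -0.00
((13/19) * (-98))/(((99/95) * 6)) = -3185/297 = -10.72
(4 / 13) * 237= 948 / 13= 72.92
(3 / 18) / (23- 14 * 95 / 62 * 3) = -31 / 7692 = -0.00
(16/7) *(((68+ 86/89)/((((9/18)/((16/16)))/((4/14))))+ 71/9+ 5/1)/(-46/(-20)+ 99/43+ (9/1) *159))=2017463680/24228760941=0.08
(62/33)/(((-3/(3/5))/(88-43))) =-186/11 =-16.91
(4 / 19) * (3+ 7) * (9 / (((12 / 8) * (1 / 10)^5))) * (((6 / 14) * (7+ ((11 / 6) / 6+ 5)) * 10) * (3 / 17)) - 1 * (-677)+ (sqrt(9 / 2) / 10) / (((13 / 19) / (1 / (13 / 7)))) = 399 * sqrt(2) / 3380+ 26581530697 / 2261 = 11756537.41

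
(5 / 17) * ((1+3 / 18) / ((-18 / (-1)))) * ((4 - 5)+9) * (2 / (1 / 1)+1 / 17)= 2450 / 7803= 0.31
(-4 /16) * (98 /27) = -49 /54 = -0.91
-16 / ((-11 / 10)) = 160 / 11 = 14.55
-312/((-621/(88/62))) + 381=2449453/6417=381.71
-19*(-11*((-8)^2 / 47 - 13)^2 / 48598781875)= 3291299 / 5650247850625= 0.00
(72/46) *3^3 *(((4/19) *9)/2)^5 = 1836660096/56950277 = 32.25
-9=-9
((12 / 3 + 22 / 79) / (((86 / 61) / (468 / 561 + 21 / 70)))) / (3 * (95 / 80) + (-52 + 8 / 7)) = -0.07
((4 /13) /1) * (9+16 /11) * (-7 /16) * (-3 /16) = 2415 /9152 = 0.26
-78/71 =-1.10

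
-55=-55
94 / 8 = 47 / 4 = 11.75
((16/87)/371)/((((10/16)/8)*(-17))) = -1024/2743545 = -0.00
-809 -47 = -856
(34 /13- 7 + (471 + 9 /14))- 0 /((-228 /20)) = 85041 /182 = 467.26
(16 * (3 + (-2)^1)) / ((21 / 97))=1552 / 21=73.90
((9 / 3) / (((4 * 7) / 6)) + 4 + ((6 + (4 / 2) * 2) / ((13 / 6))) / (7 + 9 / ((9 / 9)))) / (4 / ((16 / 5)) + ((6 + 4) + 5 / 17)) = 0.43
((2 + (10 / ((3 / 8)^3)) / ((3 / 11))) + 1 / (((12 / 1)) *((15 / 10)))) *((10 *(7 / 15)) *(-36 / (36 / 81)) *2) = -1581622 / 3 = -527207.33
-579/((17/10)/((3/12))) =-2895/34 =-85.15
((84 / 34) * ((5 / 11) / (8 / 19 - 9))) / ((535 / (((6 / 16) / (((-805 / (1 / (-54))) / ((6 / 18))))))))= -0.00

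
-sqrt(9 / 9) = -1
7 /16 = 0.44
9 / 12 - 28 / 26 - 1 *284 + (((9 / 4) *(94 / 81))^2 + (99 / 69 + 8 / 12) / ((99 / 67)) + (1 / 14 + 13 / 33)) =-1027992529 / 3729726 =-275.62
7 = 7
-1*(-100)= 100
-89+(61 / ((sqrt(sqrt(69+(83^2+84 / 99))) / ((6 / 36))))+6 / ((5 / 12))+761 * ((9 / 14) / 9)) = -1417 / 70+61 * 229642^(3 / 4) * 33^(1 / 4) / 1377852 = -19.13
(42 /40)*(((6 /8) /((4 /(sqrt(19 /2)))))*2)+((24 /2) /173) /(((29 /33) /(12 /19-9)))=-62964 /95323+63*sqrt(38) /320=0.55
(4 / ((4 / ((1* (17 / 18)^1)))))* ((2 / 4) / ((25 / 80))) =68 / 45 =1.51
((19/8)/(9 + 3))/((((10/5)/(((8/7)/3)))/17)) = 323/504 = 0.64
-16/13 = -1.23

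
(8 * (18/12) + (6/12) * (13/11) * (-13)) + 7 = 249/22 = 11.32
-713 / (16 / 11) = -7843 / 16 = -490.19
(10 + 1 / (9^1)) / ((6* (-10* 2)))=-91 / 1080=-0.08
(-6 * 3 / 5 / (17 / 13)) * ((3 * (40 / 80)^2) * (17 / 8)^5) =-29315871 / 327680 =-89.46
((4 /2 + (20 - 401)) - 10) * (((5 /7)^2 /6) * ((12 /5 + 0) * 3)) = -11670 /49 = -238.16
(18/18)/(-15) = -1/15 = -0.07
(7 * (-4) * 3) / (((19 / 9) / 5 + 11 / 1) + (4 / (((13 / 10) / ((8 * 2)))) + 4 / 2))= -1755 / 1309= -1.34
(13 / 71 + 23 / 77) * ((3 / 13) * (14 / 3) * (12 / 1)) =63216 / 10153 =6.23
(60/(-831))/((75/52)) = -208/4155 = -0.05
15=15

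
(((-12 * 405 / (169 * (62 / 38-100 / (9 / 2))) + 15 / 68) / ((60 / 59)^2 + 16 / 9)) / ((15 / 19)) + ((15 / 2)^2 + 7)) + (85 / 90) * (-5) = 1901054596190515 / 32081919262848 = 59.26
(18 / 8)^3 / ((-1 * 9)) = -81 / 64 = -1.27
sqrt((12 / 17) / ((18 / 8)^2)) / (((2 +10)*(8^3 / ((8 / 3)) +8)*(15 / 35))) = 0.00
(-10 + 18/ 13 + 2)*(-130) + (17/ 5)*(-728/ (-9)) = 1135.02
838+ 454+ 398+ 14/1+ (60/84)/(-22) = 262411/154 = 1703.97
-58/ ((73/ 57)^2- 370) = 6498/ 41269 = 0.16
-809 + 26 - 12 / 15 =-3919 / 5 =-783.80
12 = 12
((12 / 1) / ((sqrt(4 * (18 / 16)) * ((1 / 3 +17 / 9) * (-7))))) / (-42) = 3 * sqrt(2) / 490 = 0.01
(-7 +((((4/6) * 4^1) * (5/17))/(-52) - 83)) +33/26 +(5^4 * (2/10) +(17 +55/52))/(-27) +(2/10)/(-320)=-897865567/9547200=-94.04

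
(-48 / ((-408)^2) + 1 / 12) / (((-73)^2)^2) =24 / 8207091649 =0.00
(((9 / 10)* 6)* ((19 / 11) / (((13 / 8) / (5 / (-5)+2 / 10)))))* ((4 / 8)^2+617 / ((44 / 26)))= -65881512 / 39325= -1675.31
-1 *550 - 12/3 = -554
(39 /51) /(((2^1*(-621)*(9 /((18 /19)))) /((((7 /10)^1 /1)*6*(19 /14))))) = -13 /35190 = -0.00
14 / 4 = 7 / 2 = 3.50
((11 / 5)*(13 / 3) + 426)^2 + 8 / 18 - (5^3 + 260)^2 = 41464.73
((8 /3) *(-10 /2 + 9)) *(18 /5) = 192 /5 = 38.40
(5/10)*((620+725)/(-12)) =-1345/24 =-56.04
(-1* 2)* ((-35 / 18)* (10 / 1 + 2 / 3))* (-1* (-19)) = 21280 / 27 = 788.15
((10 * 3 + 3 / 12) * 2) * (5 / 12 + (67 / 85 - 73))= -8860951 / 2040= -4343.60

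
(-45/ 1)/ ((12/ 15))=-225/ 4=-56.25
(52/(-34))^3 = -17576/4913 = -3.58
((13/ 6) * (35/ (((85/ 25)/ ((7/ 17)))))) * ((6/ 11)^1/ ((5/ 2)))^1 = 6370/ 3179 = 2.00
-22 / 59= -0.37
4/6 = 2/3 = 0.67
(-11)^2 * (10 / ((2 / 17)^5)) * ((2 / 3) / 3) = 859013485 / 72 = 11930742.85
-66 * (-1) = 66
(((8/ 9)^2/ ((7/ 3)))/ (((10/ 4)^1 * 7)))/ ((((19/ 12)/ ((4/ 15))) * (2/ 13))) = 13312/ 628425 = 0.02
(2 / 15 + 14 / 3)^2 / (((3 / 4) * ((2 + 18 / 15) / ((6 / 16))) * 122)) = 9 / 305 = 0.03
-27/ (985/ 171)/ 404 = -4617/ 397940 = -0.01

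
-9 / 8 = -1.12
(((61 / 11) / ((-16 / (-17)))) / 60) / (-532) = -0.00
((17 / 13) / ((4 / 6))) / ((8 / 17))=867 / 208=4.17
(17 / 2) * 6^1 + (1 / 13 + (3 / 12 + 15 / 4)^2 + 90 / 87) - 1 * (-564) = 632.11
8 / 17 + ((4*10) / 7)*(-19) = -12864 / 119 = -108.10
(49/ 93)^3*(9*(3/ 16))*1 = 117649/ 476656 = 0.25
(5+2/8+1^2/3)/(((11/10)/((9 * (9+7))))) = 8040/11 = 730.91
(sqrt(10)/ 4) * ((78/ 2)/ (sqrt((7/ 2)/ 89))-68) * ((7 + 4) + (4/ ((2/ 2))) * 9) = -799 * sqrt(10) + 1833 * sqrt(3115)/ 14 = 4780.75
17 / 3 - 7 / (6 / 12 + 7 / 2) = 47 / 12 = 3.92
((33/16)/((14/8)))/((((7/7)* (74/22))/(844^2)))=64644492/259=249592.63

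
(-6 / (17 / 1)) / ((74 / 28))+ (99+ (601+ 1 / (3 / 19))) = 1332599 / 1887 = 706.20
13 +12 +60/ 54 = 26.11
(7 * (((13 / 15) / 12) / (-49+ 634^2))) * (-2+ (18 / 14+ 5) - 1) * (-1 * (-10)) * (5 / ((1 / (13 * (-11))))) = -19435 / 657666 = -0.03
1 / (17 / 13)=13 / 17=0.76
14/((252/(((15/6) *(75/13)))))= 125/156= 0.80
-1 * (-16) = 16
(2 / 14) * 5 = 5 / 7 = 0.71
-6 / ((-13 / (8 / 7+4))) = 216 / 91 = 2.37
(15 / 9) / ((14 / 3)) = 0.36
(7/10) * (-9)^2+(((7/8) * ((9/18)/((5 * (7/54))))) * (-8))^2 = 4293/50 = 85.86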